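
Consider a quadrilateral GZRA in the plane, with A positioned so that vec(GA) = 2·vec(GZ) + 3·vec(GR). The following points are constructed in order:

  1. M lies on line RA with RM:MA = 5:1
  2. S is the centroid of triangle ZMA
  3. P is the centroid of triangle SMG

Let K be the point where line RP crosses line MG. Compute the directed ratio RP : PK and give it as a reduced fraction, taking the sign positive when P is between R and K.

RP:PK = -6

Assign G = (0, 0), Z = (1, 0), R = (0, 1), A = (2, 3) — the answer is frame-independent, so this choice is without loss of generality.
1. M lies on line RA with RM:MA = 5:1 ⇒ M = (5/3, 8/3)
2. S is the centroid of triangle ZMA ⇒ S = (14/9, 17/9)
3. P is the centroid of triangle SMG ⇒ P = (29/27, 41/27)
line RP meets MG at K = (145/162, 116/81)
P = R + t·(K−R) with t = 6/5, so RP:PK = 6/5:-1/5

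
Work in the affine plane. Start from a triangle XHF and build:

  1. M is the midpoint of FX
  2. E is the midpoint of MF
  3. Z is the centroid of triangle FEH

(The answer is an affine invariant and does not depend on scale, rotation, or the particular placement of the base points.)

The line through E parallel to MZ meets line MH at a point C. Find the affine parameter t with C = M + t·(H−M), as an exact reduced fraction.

Assign X = (0, 0), H = (1, 0), F = (0, 1) — the answer is frame-independent, so this choice is without loss of generality.
1. M is the midpoint of FX ⇒ M = (0, 1/2)
2. E is the midpoint of MF ⇒ E = (0, 3/4)
3. Z is the centroid of triangle FEH ⇒ Z = (1/3, 7/12)
through E parallel to MZ: direction (1/3, 1/12); meets MH at C = (-1/3, 2/3)
C = M + t·(H−M) with t = -1/3

t = -1/3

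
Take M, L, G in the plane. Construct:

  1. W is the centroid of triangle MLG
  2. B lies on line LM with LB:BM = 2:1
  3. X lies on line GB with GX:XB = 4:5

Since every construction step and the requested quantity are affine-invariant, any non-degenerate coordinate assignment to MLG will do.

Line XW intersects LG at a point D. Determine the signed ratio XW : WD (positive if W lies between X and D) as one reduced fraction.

Work in coordinates with M = (0, 0), L = (1, 0), G = (0, 1).
1. W is the centroid of triangle MLG ⇒ W = (1/3, 1/3)
2. B lies on line LM with LB:BM = 2:1 ⇒ B = (1/3, 0)
3. X lies on line GB with GX:XB = 4:5 ⇒ X = (4/27, 5/9)
line XW meets LG at D = (-4/3, 7/3)
W = X + t·(D−X) with t = -1/8, so XW:WD = -1/8:9/8

XW:WD = -1/9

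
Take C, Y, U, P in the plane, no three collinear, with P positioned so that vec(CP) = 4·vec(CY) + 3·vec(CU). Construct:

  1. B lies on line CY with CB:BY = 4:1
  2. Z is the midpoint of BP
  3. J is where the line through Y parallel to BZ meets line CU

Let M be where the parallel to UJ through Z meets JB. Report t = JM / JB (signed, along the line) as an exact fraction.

t = 3

Assign C = (0, 0), Y = (1, 0), U = (0, 1), P = (4, 3) — the answer is frame-independent, so this choice is without loss of generality.
1. B lies on line CY with CB:BY = 4:1 ⇒ B = (4/5, 0)
2. Z is the midpoint of BP ⇒ Z = (12/5, 3/2)
3. J is where the line through Y parallel to BZ meets line CU ⇒ J = (0, -15/16)
through Z parallel to UJ: direction (0, -31/16); meets JB at M = (12/5, 15/8)
M = J + t·(B−J) with t = 3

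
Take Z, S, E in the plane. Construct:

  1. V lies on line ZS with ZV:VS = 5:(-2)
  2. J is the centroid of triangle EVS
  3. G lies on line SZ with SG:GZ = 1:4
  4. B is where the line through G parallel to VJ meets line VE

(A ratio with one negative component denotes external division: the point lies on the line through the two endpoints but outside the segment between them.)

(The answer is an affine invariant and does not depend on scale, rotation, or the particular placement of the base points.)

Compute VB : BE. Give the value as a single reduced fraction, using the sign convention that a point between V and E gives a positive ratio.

VB:BE = -13/23

Choose coordinates Z = (0, 0), S = (1, 0), E = (0, 1).
1. V lies on line ZS with ZV:VS = 5:(-2) ⇒ V = (5/3, 0)
2. J is the centroid of triangle EVS ⇒ J = (8/9, 1/3)
3. G lies on line SZ with SG:GZ = 1:4 ⇒ G = (4/5, 0)
4. B is where the line through G parallel to VJ meets line VE ⇒ B = (23/6, -13/10)
B = V + t·(E−V) with t = -13/10, so VB:BE = t:(1−t) = -13/10:23/10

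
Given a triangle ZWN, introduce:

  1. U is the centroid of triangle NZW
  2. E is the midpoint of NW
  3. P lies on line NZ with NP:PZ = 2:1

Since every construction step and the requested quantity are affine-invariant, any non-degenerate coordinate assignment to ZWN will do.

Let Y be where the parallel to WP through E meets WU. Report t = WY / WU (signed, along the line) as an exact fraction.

Assign Z = (0, 0), W = (1, 0), N = (0, 1) — the answer is frame-independent, so this choice is without loss of generality.
1. U is the centroid of triangle NZW ⇒ U = (1/3, 1/3)
2. E is the midpoint of NW ⇒ E = (1/2, 1/2)
3. P lies on line NZ with NP:PZ = 2:1 ⇒ P = (0, 1/3)
through E parallel to WP: direction (-1, 1/3); meets WU at Y = (-1, 1)
Y = W + t·(U−W) with t = 3

t = 3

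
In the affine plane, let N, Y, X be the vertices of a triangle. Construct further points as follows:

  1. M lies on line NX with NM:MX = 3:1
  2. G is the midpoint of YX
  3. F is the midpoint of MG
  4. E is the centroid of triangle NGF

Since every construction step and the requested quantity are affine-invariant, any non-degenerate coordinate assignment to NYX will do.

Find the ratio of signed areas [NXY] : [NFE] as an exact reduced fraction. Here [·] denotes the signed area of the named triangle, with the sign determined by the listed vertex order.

Assign N = (0, 0), Y = (1, 0), X = (0, 1) — the answer is frame-independent, so this choice is without loss of generality.
1. M lies on line NX with NM:MX = 3:1 ⇒ M = (0, 3/4)
2. G is the midpoint of YX ⇒ G = (1/2, 1/2)
3. F is the midpoint of MG ⇒ F = (1/4, 5/8)
4. E is the centroid of triangle NGF ⇒ E = (1/4, 3/8)
2·[NXY] = -1, 2·[NFE] = -1/16
[NXY]:[NFE] = -1:-1/16 = 16

[NXY]:[NFE] = 16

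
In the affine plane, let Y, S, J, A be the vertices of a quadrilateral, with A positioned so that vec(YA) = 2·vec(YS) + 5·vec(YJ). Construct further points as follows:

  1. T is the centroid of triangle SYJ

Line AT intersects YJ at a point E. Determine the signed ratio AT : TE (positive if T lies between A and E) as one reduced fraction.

AT:TE = 5

Choose coordinates Y = (0, 0), S = (1, 0), J = (0, 1), A = (2, 5).
1. T is the centroid of triangle SYJ ⇒ T = (1/3, 1/3)
line AT meets YJ at E = (0, -3/5)
T = A + t·(E−A) with t = 5/6, so AT:TE = 5/6:1/6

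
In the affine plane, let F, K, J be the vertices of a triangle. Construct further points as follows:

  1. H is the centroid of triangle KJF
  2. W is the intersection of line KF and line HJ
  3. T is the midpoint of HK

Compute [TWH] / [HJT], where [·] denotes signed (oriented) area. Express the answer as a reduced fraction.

[TWH]:[HJT] = 1/2

Assign F = (0, 0), K = (1, 0), J = (0, 1) — the answer is frame-independent, so this choice is without loss of generality.
1. H is the centroid of triangle KJF ⇒ H = (1/3, 1/3)
2. W is the intersection of line KF and line HJ ⇒ W = (1/2, 0)
3. T is the midpoint of HK ⇒ T = (2/3, 1/6)
2·[TWH] = -1/12, 2·[HJT] = -1/6
[TWH]:[HJT] = -1/12:-1/6 = 1/2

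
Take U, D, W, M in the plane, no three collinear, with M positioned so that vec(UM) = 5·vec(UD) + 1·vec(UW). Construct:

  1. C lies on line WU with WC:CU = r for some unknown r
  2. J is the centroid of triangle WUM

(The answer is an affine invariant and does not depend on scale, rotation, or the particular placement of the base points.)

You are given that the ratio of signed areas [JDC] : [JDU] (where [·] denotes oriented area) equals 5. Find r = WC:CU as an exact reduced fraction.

r = -3/4

Set U = (0, 0), D = (1, 0), W = (0, 1), M = (5, 1); any affine frame gives the same invariant.
1. With WC:CU = r, write λ = r/(r+1) so C = W + λ·(U−W); C is affine-linear in λ
2. J is the centroid of triangle WUM ⇒ J = (5/3, 2/3)
Every point depending on C is an affine combination of C and λ-independent points, so each such coordinate is linear in λ; the λ² term in each signed area is a multiple of (U−W)×(U−W) = 0, so 2·[JDC] and 2·[JDU] are each linear in λ. Evaluating at λ=0 and λ=1:
  2·[JDC] = 2/3·λ − 4/3,   2·[JDU] = -2/3
So [JDC]:[JDU] = (2/3·λ − 4/3) / (-2/3). Setting this equal to 5:
  2/3·λ − 4/3 = 5·(-2/3)  ⇒  λ = -3
Then r = λ/(1−λ) = (-3)/(4) = -3/4. Check: with r = -3/4, C = (0, 4) and [JDC]:[JDU] = 5 as required.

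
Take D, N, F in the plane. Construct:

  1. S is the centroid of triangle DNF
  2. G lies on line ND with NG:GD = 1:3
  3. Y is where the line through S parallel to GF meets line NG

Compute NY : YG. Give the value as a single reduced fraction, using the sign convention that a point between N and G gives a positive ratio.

NY:YG = -5/2

Work in coordinates with D = (0, 0), N = (1, 0), F = (0, 1).
1. S is the centroid of triangle DNF ⇒ S = (1/3, 1/3)
2. G lies on line ND with NG:GD = 1:3 ⇒ G = (3/4, 0)
3. Y is where the line through S parallel to GF meets line NG ⇒ Y = (7/12, 0)
Y = N + t·(G−N) with t = 5/3, so NY:YG = t:(1−t) = 5/3:-2/3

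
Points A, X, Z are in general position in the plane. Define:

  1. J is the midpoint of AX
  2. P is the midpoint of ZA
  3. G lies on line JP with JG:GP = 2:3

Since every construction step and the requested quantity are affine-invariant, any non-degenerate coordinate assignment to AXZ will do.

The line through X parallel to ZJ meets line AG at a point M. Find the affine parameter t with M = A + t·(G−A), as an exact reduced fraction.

Set A = (0, 0), X = (1, 0), Z = (0, 1); any affine frame gives the same invariant.
1. J is the midpoint of AX ⇒ J = (1/2, 0)
2. P is the midpoint of ZA ⇒ P = (0, 1/2)
3. G lies on line JP with JG:GP = 2:3 ⇒ G = (3/10, 1/5)
through X parallel to ZJ: direction (1/2, -1); meets AG at M = (3/4, 1/2)
M = A + t·(G−A) with t = 5/2

t = 5/2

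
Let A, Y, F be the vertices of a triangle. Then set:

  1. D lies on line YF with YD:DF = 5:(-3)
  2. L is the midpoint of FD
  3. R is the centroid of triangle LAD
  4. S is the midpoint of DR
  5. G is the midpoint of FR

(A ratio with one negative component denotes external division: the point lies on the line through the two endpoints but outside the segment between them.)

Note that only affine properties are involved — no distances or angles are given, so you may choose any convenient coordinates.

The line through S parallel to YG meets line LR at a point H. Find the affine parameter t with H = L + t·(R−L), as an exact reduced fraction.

Assign A = (0, 0), Y = (1, 0), F = (0, 1) — the answer is frame-independent, so this choice is without loss of generality.
1. D lies on line YF with YD:DF = 5:(-3) ⇒ D = (-3/2, 5/2)
2. L is the midpoint of FD ⇒ L = (-3/4, 7/4)
3. R is the centroid of triangle LAD ⇒ R = (-3/4, 17/12)
4. S is the midpoint of DR ⇒ S = (-9/8, 47/24)
5. G is the midpoint of FR ⇒ G = (-3/8, 29/24)
through S parallel to YG: direction (-11/8, 29/24); meets LR at H = (-3/4, 215/132)
H = L + t·(R−L) with t = 4/11

t = 4/11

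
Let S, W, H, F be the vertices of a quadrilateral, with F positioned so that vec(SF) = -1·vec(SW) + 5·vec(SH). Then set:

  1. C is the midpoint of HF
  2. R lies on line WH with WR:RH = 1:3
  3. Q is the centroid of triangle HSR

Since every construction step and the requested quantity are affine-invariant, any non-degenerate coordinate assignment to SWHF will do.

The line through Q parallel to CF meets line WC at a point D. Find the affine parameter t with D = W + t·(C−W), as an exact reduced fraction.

t = 31/36

Assign S = (0, 0), W = (1, 0), H = (0, 1), F = (-1, 5) — the answer is frame-independent, so this choice is without loss of generality.
1. C is the midpoint of HF ⇒ C = (-1/2, 3)
2. R lies on line WH with WR:RH = 1:3 ⇒ R = (3/4, 1/4)
3. Q is the centroid of triangle HSR ⇒ Q = (1/4, 5/12)
through Q parallel to CF: direction (-1/2, 2); meets WC at D = (-7/24, 31/12)
D = W + t·(C−W) with t = 31/36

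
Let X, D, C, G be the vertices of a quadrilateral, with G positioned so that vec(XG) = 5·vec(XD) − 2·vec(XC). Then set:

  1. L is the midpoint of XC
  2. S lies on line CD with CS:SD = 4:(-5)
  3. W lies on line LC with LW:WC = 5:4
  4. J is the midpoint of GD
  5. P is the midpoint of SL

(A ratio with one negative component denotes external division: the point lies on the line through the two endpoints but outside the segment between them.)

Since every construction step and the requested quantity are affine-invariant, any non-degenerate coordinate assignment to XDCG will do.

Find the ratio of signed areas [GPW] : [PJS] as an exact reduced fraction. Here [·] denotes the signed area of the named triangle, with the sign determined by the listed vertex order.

Assign X = (0, 0), D = (1, 0), C = (0, 1), G = (5, -2) — the answer is frame-independent, so this choice is without loss of generality.
1. L is the midpoint of XC ⇒ L = (0, 1/2)
2. S lies on line CD with CS:SD = 4:(-5) ⇒ S = (-4, 5)
3. W lies on line LC with LW:WC = 5:4 ⇒ W = (0, 7/9)
4. J is the midpoint of GD ⇒ J = (3, -1)
5. P is the midpoint of SL ⇒ P = (-2, 11/4)
2·[GPW] = 155/36, 2·[PJS] = 15/4
[GPW]:[PJS] = 155/36:15/4 = 31/27

[GPW]:[PJS] = 31/27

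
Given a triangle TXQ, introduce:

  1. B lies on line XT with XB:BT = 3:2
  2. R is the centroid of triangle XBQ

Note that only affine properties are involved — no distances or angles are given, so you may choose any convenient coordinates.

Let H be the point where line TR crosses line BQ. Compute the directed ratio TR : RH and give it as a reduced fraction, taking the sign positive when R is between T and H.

TR:RH = -3

Set T = (0, 0), X = (1, 0), Q = (0, 1); any affine frame gives the same invariant.
1. B lies on line XT with XB:BT = 3:2 ⇒ B = (2/5, 0)
2. R is the centroid of triangle XBQ ⇒ R = (7/15, 1/3)
line TR meets BQ at H = (14/45, 2/9)
R = T + t·(H−T) with t = 3/2, so TR:RH = 3/2:-1/2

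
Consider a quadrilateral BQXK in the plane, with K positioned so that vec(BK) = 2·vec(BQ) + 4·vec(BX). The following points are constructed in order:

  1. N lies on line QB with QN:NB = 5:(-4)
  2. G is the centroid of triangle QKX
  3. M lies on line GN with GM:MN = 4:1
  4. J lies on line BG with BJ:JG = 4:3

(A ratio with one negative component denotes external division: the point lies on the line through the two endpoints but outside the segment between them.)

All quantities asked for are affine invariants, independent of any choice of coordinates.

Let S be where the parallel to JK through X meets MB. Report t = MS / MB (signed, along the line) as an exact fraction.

t = 86/101

Set B = (0, 0), Q = (1, 0), X = (0, 1), K = (2, 4); any affine frame gives the same invariant.
1. N lies on line QB with QN:NB = 5:(-4) ⇒ N = (-4, 0)
2. G is the centroid of triangle QKX ⇒ G = (1, 5/3)
3. M lies on line GN with GM:MN = 4:1 ⇒ M = (-3, 1/3)
4. J lies on line BG with BJ:JG = 4:3 ⇒ J = (4/7, 20/21)
through X parallel to JK: direction (10/7, 64/21); meets MB at S = (-45/101, 5/101)
S = M + t·(B−M) with t = 86/101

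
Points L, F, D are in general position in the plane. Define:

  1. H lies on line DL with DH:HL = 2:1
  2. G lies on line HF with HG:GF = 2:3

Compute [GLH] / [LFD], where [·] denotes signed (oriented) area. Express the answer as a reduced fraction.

Set L = (0, 0), F = (1, 0), D = (0, 1); any affine frame gives the same invariant.
1. H lies on line DL with DH:HL = 2:1 ⇒ H = (0, 1/3)
2. G lies on line HF with HG:GF = 2:3 ⇒ G = (2/5, 1/5)
2·[GLH] = -2/15, 2·[LFD] = 1
[GLH]:[LFD] = -2/15:1 = -2/15

[GLH]:[LFD] = -2/15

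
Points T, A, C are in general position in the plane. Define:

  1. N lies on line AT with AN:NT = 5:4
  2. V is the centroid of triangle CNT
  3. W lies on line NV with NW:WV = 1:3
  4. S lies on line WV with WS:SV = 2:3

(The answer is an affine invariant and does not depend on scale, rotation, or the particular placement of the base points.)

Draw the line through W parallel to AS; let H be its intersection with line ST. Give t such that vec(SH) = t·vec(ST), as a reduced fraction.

t = 10/33

Set T = (0, 0), A = (1, 0), C = (0, 1); any affine frame gives the same invariant.
1. N lies on line AT with AN:NT = 5:4 ⇒ N = (4/9, 0)
2. V is the centroid of triangle CNT ⇒ V = (4/27, 1/3)
3. W lies on line NV with NW:WV = 1:3 ⇒ W = (10/27, 1/12)
4. S lies on line WV with WS:SV = 2:3 ⇒ S = (38/135, 11/60)
through W parallel to AS: direction (-97/135, 11/60); meets ST at H = (874/4455, 23/180)
H = S + t·(T−S) with t = 10/33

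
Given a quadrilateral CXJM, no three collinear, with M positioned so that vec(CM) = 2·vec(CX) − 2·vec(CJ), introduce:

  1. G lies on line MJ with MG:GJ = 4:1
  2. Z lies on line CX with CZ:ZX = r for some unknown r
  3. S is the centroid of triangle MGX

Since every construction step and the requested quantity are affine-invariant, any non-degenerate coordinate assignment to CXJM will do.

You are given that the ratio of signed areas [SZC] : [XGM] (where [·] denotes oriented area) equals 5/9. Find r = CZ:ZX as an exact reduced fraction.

r = 5

Assign C = (0, 0), X = (1, 0), J = (0, 1), M = (2, -2) — the answer is frame-independent, so this choice is without loss of generality.
1. G lies on line MJ with MG:GJ = 4:1 ⇒ G = (2/5, 2/5)
2. With CZ:ZX = r, write λ = r/(r+1) so Z = C + λ·(X−C); Z is affine-linear in λ
3. S is the centroid of triangle MGX ⇒ S = (17/15, -8/15)
Every point depending on Z is an affine combination of Z and λ-independent points, so each such coordinate is linear in λ; the λ² term in each signed area is a multiple of (X−C)×(X−C) = 0, so 2·[SZC] and 2·[XGM] are each linear in λ. Evaluating at λ=0 and λ=1:
  2·[SZC] = 8/15·λ,   2·[XGM] = 4/5
So [SZC]:[XGM] = (8/15·λ) / (4/5). Setting this equal to 5/9:
  8/15·λ = 5/9·(4/5)  ⇒  λ = 5/6
Then r = λ/(1−λ) = (5/6)/(1/6) = 5. Check: with r = 5, Z = (5/6, 0) and [SZC]:[XGM] = 5/9 as required.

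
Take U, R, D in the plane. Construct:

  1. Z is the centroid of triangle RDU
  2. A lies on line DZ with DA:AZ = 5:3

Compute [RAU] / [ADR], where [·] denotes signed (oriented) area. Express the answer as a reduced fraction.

[RAU]:[ADR] = -14/5

Set U = (0, 0), R = (1, 0), D = (0, 1); any affine frame gives the same invariant.
1. Z is the centroid of triangle RDU ⇒ Z = (1/3, 1/3)
2. A lies on line DZ with DA:AZ = 5:3 ⇒ A = (5/24, 7/12)
2·[RAU] = 7/12, 2·[ADR] = -5/24
[RAU]:[ADR] = 7/12:-5/24 = -14/5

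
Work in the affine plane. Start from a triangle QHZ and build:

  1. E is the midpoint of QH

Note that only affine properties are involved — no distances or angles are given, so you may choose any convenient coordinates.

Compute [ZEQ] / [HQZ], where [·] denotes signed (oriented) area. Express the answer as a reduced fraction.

[ZEQ]:[HQZ] = 1/2

Assign Q = (0, 0), H = (1, 0), Z = (0, 1) — the answer is frame-independent, so this choice is without loss of generality.
1. E is the midpoint of QH ⇒ E = (1/2, 0)
2·[ZEQ] = -1/2, 2·[HQZ] = -1
[ZEQ]:[HQZ] = -1/2:-1 = 1/2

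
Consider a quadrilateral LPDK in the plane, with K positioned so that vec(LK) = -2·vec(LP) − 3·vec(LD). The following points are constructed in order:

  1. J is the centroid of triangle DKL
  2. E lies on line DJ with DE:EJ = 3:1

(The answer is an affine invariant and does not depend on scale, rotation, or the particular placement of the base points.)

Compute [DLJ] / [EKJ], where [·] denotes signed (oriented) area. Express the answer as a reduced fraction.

[DLJ]:[EKJ] = -4

Assign L = (0, 0), P = (1, 0), D = (0, 1), K = (-2, -3) — the answer is frame-independent, so this choice is without loss of generality.
1. J is the centroid of triangle DKL ⇒ J = (-2/3, -2/3)
2. E lies on line DJ with DE:EJ = 3:1 ⇒ E = (-1/2, -1/4)
2·[DLJ] = -2/3, 2·[EKJ] = 1/6
[DLJ]:[EKJ] = -2/3:1/6 = -4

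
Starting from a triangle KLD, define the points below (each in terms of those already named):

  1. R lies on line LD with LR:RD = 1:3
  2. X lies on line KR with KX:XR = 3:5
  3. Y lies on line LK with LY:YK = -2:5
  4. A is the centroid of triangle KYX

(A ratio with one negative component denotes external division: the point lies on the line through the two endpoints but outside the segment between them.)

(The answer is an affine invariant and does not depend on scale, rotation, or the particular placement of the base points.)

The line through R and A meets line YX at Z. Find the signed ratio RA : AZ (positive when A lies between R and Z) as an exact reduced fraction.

Work in coordinates with K = (0, 0), L = (1, 0), D = (0, 1).
1. R lies on line LD with LR:RD = 1:3 ⇒ R = (3/4, 1/4)
2. X lies on line KR with KX:XR = 3:5 ⇒ X = (9/32, 3/32)
3. Y lies on line LK with LY:YK = -2:5 ⇒ Y = (5/3, 0)
4. A is the centroid of triangle KYX ⇒ A = (187/288, 1/32)
line RA meets YX at Z = (1151/1728, 13/192)
A = R + t·(Z−R) with t = 6/5, so RA:AZ = 6/5:-1/5

RA:AZ = -6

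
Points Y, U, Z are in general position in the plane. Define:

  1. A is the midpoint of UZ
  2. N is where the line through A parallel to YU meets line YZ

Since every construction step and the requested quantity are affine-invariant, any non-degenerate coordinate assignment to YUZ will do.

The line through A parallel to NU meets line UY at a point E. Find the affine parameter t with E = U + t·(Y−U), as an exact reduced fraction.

t = -1/2

Set Y = (0, 0), U = (1, 0), Z = (0, 1); any affine frame gives the same invariant.
1. A is the midpoint of UZ ⇒ A = (1/2, 1/2)
2. N is where the line through A parallel to YU meets line YZ ⇒ N = (0, 1/2)
through A parallel to NU: direction (1, -1/2); meets UY at E = (3/2, 0)
E = U + t·(Y−U) with t = -1/2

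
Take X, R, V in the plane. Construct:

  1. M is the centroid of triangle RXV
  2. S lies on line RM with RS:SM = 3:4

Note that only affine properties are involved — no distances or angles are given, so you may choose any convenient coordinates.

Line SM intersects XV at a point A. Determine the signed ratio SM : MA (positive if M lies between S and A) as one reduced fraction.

SM:MA = 8/7

Set X = (0, 0), R = (1, 0), V = (0, 1); any affine frame gives the same invariant.
1. M is the centroid of triangle RXV ⇒ M = (1/3, 1/3)
2. S lies on line RM with RS:SM = 3:4 ⇒ S = (5/7, 1/7)
line SM meets XV at A = (0, 1/2)
M = S + t·(A−S) with t = 8/15, so SM:MA = 8/15:7/15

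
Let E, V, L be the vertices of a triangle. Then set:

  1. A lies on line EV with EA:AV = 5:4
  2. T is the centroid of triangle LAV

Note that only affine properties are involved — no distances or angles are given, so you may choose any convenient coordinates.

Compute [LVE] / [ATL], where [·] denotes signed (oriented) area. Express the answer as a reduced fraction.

Set E = (0, 0), V = (1, 0), L = (0, 1); any affine frame gives the same invariant.
1. A lies on line EV with EA:AV = 5:4 ⇒ A = (5/9, 0)
2. T is the centroid of triangle LAV ⇒ T = (14/27, 1/3)
2·[LVE] = -1, 2·[ATL] = 4/27
[LVE]:[ATL] = -1:4/27 = -27/4

[LVE]:[ATL] = -27/4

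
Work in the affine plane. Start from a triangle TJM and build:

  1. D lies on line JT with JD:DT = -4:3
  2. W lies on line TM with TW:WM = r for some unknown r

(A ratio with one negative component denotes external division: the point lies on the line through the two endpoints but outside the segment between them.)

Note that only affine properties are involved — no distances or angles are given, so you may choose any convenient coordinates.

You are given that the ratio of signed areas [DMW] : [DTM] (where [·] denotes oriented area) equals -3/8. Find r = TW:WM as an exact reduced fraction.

r = 5/3

Assign T = (0, 0), J = (1, 0), M = (0, 1) — the answer is frame-independent, so this choice is without loss of generality.
1. D lies on line JT with JD:DT = -4:3 ⇒ D = (-3, 0)
2. With TW:WM = r, write λ = r/(r+1) so W = T + λ·(M−T); W is affine-linear in λ
Every point depending on W is an affine combination of W and λ-independent points, so each such coordinate is linear in λ; the λ² term in each signed area is a multiple of (M−T)×(M−T) = 0, so 2·[DMW] and 2·[DTM] are each linear in λ. Evaluating at λ=0 and λ=1:
  2·[DMW] = 3·λ − 3,   2·[DTM] = 3
So [DMW]:[DTM] = (3·λ − 3) / (3). Setting this equal to -3/8:
  3·λ − 3 = -3/8·(3)  ⇒  λ = 5/8
Then r = λ/(1−λ) = (5/8)/(3/8) = 5/3. Check: with r = 5/3, W = (0, 5/8) and [DMW]:[DTM] = -3/8 as required.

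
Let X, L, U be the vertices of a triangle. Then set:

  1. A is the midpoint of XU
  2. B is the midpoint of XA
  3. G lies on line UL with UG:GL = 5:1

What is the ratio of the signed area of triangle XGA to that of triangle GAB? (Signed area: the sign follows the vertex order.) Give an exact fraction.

Choose coordinates X = (0, 0), L = (1, 0), U = (0, 1).
1. A is the midpoint of XU ⇒ A = (0, 1/2)
2. B is the midpoint of XA ⇒ B = (0, 1/4)
3. G lies on line UL with UG:GL = 5:1 ⇒ G = (5/6, 1/6)
2·[XGA] = 5/12, 2·[GAB] = 5/24
[XGA]:[GAB] = 5/12:5/24 = 2

[XGA]:[GAB] = 2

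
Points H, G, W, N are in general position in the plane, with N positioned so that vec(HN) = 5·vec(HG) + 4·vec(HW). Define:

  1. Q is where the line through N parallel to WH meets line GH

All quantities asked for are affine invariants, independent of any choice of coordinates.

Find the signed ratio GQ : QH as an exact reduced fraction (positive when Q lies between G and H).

Choose coordinates H = (0, 0), G = (1, 0), W = (0, 1), N = (5, 4).
1. Q is where the line through N parallel to WH meets line GH ⇒ Q = (5, 0)
Q = G + t·(H−G) with t = -4, so GQ:QH = t:(1−t) = -4:5

GQ:QH = -4/5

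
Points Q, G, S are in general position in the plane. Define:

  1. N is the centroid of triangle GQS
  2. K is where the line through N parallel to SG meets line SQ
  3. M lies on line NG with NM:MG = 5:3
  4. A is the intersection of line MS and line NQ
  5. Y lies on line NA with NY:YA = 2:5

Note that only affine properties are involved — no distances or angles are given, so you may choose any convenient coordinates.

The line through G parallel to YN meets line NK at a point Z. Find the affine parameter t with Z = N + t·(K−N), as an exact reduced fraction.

Assign Q = (0, 0), G = (1, 0), S = (0, 1) — the answer is frame-independent, so this choice is without loss of generality.
1. N is the centroid of triangle GQS ⇒ N = (1/3, 1/3)
2. K is where the line through N parallel to SG meets line SQ ⇒ K = (0, 2/3)
3. M lies on line NG with NM:MG = 5:3 ⇒ M = (3/4, 1/8)
4. A is the intersection of line MS and line NQ ⇒ A = (6/13, 6/13)
5. Y lies on line NA with NY:YA = 2:5 ⇒ Y = (101/273, 101/273)
through G parallel to YN: direction (-10/273, -10/273); meets NK at Z = (5/6, -1/6)
Z = N + t·(K−N) with t = -3/2

t = -3/2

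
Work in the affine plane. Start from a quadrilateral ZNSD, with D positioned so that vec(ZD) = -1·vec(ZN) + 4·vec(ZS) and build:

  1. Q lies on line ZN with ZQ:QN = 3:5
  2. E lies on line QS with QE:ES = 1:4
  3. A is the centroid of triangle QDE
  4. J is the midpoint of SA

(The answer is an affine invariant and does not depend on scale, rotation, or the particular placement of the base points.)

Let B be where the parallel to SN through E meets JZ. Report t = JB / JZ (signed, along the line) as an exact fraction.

Set Z = (0, 0), N = (1, 0), S = (0, 1), D = (-1, 4); any affine frame gives the same invariant.
1. Q lies on line ZN with ZQ:QN = 3:5 ⇒ Q = (3/8, 0)
2. E lies on line QS with QE:ES = 1:4 ⇒ E = (3/10, 1/5)
3. A is the centroid of triangle QDE ⇒ A = (-13/120, 7/5)
4. J is the midpoint of SA ⇒ J = (-13/240, 6/5)
through E parallel to SN: direction (1, -1); meets JZ at B = (-13/550, 144/275)
B = J + t·(Z−J) with t = 31/55

t = 31/55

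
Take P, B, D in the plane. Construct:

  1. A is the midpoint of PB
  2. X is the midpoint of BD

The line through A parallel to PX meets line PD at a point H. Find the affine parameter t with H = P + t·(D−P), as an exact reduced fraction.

Work in coordinates with P = (0, 0), B = (1, 0), D = (0, 1).
1. A is the midpoint of PB ⇒ A = (1/2, 0)
2. X is the midpoint of BD ⇒ X = (1/2, 1/2)
through A parallel to PX: direction (1/2, 1/2); meets PD at H = (0, -1/2)
H = P + t·(D−P) with t = -1/2

t = -1/2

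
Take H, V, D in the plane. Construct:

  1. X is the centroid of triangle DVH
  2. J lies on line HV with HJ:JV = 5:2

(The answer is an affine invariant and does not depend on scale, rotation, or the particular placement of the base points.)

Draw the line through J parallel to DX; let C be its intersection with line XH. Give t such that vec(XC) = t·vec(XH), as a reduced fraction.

Choose coordinates H = (0, 0), V = (1, 0), D = (0, 1).
1. X is the centroid of triangle DVH ⇒ X = (1/3, 1/3)
2. J lies on line HV with HJ:JV = 5:2 ⇒ J = (5/7, 0)
through J parallel to DX: direction (1/3, -2/3); meets XH at C = (10/21, 10/21)
C = X + t·(H−X) with t = -3/7

t = -3/7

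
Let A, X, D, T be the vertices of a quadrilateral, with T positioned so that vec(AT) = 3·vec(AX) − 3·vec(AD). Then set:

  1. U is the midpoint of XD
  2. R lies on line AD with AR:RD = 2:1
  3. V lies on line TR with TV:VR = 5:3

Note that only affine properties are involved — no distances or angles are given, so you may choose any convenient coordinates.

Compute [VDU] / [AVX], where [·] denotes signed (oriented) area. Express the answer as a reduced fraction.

[VDU]:[AVX] = -7/17

Choose coordinates A = (0, 0), X = (1, 0), D = (0, 1), T = (3, -3).
1. U is the midpoint of XD ⇒ U = (1/2, 1/2)
2. R lies on line AD with AR:RD = 2:1 ⇒ R = (0, 2/3)
3. V lies on line TR with TV:VR = 5:3 ⇒ V = (9/8, -17/24)
2·[VDU] = -7/24, 2·[AVX] = 17/24
[VDU]:[AVX] = -7/24:17/24 = -7/17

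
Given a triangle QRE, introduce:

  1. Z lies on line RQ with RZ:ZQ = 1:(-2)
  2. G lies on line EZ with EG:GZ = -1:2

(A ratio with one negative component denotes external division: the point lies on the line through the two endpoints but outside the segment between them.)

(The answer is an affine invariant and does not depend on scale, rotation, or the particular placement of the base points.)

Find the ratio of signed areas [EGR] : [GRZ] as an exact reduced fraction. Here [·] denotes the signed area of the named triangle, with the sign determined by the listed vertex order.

Choose coordinates Q = (0, 0), R = (1, 0), E = (0, 1).
1. Z lies on line RQ with RZ:ZQ = 1:(-2) ⇒ Z = (2, 0)
2. G lies on line EZ with EG:GZ = -1:2 ⇒ G = (-2, 2)
2·[EGR] = 1, 2·[GRZ] = 2
[EGR]:[GRZ] = 1:2 = 1/2

[EGR]:[GRZ] = 1/2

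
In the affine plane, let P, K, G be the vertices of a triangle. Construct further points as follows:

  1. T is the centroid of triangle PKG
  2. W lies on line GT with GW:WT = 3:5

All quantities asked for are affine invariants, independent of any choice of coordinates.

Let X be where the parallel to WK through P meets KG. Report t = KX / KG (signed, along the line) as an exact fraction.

Set P = (0, 0), K = (1, 0), G = (0, 1); any affine frame gives the same invariant.
1. T is the centroid of triangle PKG ⇒ T = (1/3, 1/3)
2. W lies on line GT with GW:WT = 3:5 ⇒ W = (1/8, 3/4)
through P parallel to WK: direction (7/8, -3/4); meets KG at X = (7, -6)
X = K + t·(G−K) with t = -6

t = -6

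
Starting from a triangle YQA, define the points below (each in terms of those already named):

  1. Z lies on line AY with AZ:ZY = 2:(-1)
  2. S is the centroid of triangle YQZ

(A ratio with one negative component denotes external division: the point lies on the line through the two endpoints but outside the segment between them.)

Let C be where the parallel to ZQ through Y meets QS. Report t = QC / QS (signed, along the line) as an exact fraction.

t = 3

Assign Y = (0, 0), Q = (1, 0), A = (0, 1) — the answer is frame-independent, so this choice is without loss of generality.
1. Z lies on line AY with AZ:ZY = 2:(-1) ⇒ Z = (0, -1)
2. S is the centroid of triangle YQZ ⇒ S = (1/3, -1/3)
through Y parallel to ZQ: direction (1, 1); meets QS at C = (-1, -1)
C = Q + t·(S−Q) with t = 3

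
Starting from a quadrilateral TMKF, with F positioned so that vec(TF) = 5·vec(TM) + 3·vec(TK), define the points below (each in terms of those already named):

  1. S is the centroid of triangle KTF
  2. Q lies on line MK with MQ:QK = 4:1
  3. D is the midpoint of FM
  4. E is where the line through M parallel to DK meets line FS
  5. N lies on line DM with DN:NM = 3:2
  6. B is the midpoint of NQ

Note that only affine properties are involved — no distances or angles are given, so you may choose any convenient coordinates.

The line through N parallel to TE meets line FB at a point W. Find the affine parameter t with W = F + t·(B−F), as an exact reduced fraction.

Work in coordinates with T = (0, 0), M = (1, 0), K = (0, 1), F = (5, 3).
1. S is the centroid of triangle KTF ⇒ S = (5/3, 4/3)
2. Q lies on line MK with MQ:QK = 4:1 ⇒ Q = (1/5, 4/5)
3. D is the midpoint of FM ⇒ D = (3, 3/2)
4. E is where the line through M parallel to DK meets line FS ⇒ E = (-2, -1/2)
5. N lies on line DM with DN:NM = 3:2 ⇒ N = (9/5, 3/5)
6. B is the midpoint of NQ ⇒ B = (1, 7/10)
through N parallel to TE: direction (-2, -1/2); meets FB at W = (1/13, 11/65)
W = F + t·(B−F) with t = 16/13

t = 16/13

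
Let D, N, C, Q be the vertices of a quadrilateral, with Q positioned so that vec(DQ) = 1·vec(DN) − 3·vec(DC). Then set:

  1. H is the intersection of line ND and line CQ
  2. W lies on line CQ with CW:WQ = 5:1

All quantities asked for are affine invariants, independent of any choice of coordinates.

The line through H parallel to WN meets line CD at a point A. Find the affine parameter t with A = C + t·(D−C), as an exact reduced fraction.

t = 9/2

Assign D = (0, 0), N = (1, 0), C = (0, 1), Q = (1, -3) — the answer is frame-independent, so this choice is without loss of generality.
1. H is the intersection of line ND and line CQ ⇒ H = (1/4, 0)
2. W lies on line CQ with CW:WQ = 5:1 ⇒ W = (5/6, -7/3)
through H parallel to WN: direction (1/6, 7/3); meets CD at A = (0, -7/2)
A = C + t·(D−C) with t = 9/2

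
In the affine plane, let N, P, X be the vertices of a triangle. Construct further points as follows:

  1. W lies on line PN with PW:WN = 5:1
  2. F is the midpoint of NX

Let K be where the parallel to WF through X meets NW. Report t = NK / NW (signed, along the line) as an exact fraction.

Assign N = (0, 0), P = (1, 0), X = (0, 1) — the answer is frame-independent, so this choice is without loss of generality.
1. W lies on line PN with PW:WN = 5:1 ⇒ W = (1/6, 0)
2. F is the midpoint of NX ⇒ F = (0, 1/2)
through X parallel to WF: direction (-1/6, 1/2); meets NW at K = (1/3, 0)
K = N + t·(W−N) with t = 2

t = 2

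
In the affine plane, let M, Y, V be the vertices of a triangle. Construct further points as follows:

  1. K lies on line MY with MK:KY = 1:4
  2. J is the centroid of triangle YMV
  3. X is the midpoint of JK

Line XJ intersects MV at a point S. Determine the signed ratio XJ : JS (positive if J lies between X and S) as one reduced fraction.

XJ:JS = -1/5

Choose coordinates M = (0, 0), Y = (1, 0), V = (0, 1).
1. K lies on line MY with MK:KY = 1:4 ⇒ K = (1/5, 0)
2. J is the centroid of triangle YMV ⇒ J = (1/3, 1/3)
3. X is the midpoint of JK ⇒ X = (4/15, 1/6)
line XJ meets MV at S = (0, -1/2)
J = X + t·(S−X) with t = -1/4, so XJ:JS = -1/4:5/4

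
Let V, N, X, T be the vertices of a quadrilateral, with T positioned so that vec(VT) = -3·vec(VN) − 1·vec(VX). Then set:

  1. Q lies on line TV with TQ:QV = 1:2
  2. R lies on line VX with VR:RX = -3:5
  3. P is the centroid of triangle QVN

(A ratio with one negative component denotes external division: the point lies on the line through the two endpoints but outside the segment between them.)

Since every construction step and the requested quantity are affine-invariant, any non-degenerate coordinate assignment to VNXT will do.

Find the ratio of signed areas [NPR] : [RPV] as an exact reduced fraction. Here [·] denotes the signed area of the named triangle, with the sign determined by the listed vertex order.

Choose coordinates V = (0, 0), N = (1, 0), X = (0, 1), T = (-3, -1).
1. Q lies on line TV with TQ:QV = 1:2 ⇒ Q = (-2, -2/3)
2. R lies on line VX with VR:RX = -3:5 ⇒ R = (0, -3/2)
3. P is the centroid of triangle QVN ⇒ P = (-1/3, -2/9)
2·[NPR] = 16/9, 2·[RPV] = -1/2
[NPR]:[RPV] = 16/9:-1/2 = -32/9

[NPR]:[RPV] = -32/9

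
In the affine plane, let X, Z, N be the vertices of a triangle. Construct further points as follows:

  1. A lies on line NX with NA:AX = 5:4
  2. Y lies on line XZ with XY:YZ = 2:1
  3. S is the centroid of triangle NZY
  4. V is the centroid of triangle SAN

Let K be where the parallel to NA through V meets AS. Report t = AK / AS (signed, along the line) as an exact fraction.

t = 1/3

Assign X = (0, 0), Z = (1, 0), N = (0, 1) — the answer is frame-independent, so this choice is without loss of generality.
1. A lies on line NX with NA:AX = 5:4 ⇒ A = (0, 4/9)
2. Y lies on line XZ with XY:YZ = 2:1 ⇒ Y = (2/3, 0)
3. S is the centroid of triangle NZY ⇒ S = (5/9, 1/3)
4. V is the centroid of triangle SAN ⇒ V = (5/27, 16/27)
through V parallel to NA: direction (0, -5/9); meets AS at K = (5/27, 11/27)
K = A + t·(S−A) with t = 1/3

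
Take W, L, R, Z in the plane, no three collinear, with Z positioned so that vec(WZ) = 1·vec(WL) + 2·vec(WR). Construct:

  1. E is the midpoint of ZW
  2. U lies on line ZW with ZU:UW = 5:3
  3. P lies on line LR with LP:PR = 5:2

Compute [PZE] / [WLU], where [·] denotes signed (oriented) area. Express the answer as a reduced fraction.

[PZE]:[WLU] = -2/21

Assign W = (0, 0), L = (1, 0), R = (0, 1), Z = (1, 2) — the answer is frame-independent, so this choice is without loss of generality.
1. E is the midpoint of ZW ⇒ E = (1/2, 1)
2. U lies on line ZW with ZU:UW = 5:3 ⇒ U = (3/8, 3/4)
3. P lies on line LR with LP:PR = 5:2 ⇒ P = (2/7, 5/7)
2·[PZE] = -1/14, 2·[WLU] = 3/4
[PZE]:[WLU] = -1/14:3/4 = -2/21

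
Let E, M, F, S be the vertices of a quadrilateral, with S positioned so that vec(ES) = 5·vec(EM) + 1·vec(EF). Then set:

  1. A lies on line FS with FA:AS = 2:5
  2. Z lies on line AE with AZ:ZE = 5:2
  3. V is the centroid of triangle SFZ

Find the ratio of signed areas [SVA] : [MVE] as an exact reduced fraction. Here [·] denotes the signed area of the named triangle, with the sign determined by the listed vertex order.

[SVA]:[MVE] = -125/112

Choose coordinates E = (0, 0), M = (1, 0), F = (0, 1), S = (5, 1).
1. A lies on line FS with FA:AS = 2:5 ⇒ A = (10/7, 1)
2. Z lies on line AE with AZ:ZE = 5:2 ⇒ Z = (20/49, 2/7)
3. V is the centroid of triangle SFZ ⇒ V = (265/147, 16/21)
2·[SVA] = -125/147, 2·[MVE] = 16/21
[SVA]:[MVE] = -125/147:16/21 = -125/112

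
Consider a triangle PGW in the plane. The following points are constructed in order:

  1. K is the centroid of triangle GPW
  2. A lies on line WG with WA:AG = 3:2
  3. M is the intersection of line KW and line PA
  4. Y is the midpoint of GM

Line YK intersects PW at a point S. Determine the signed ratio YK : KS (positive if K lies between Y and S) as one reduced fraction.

Work in coordinates with P = (0, 0), G = (1, 0), W = (0, 1).
1. K is the centroid of triangle GPW ⇒ K = (1/3, 1/3)
2. A lies on line WG with WA:AG = 3:2 ⇒ A = (3/5, 2/5)
3. M is the intersection of line KW and line PA ⇒ M = (3/8, 1/4)
4. Y is the midpoint of GM ⇒ Y = (11/16, 1/8)
line YK meets PW at S = (0, 9/17)
K = Y + t·(S−Y) with t = 17/33, so YK:KS = 17/33:16/33

YK:KS = 17/16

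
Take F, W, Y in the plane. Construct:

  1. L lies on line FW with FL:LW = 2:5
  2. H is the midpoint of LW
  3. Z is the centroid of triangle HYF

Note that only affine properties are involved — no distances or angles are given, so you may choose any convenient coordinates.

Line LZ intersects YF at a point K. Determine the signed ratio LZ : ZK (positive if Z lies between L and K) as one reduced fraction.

Choose coordinates F = (0, 0), W = (1, 0), Y = (0, 1).
1. L lies on line FW with FL:LW = 2:5 ⇒ L = (2/7, 0)
2. H is the midpoint of LW ⇒ H = (9/14, 0)
3. Z is the centroid of triangle HYF ⇒ Z = (3/14, 1/3)
line LZ meets YF at K = (0, 4/3)
Z = L + t·(K−L) with t = 1/4, so LZ:ZK = 1/4:3/4

LZ:ZK = 1/3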